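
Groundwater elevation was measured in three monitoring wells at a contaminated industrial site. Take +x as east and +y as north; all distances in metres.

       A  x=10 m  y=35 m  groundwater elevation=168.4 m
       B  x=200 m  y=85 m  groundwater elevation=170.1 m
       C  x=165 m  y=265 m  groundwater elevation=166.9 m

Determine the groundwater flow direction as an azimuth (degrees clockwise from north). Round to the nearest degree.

320°

Taking A as reference: B−A = (190, 50, +1.7); C−A = (155, 230, -1.5).
Solve a·Δx + b·Δy = Δh: det = 190·230 − 155·50 = 35950.
∂h/∂x = [(+1.7)·230 − (-1.5)·50] / 35950 = +0.01296
∂h/∂y = [190·(-1.5) − 155·(+1.7)] / 35950 = -0.01526
Flow direction (−∇h) has components (-0.01296 E, +0.01526 N).
Azimuth = atan2(E, N) = atan2(-0.01296, +0.01526) = 319.6° ≈ 320°.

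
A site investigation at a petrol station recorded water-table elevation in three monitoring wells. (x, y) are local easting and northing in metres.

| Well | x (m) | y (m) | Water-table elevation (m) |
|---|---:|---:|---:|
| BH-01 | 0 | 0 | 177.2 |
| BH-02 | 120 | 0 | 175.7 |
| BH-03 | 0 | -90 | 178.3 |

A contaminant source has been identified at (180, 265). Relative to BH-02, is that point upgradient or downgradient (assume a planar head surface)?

∂h/∂x = (175.7 − 177.2) / (120 − 0) = -0.01250
∂h/∂y = (178.3 − 177.2) / (-90 − 0) = -0.01222
Head at (180, 265) = 177.2 + (-0.01250)·(180) + (-0.01222)·(265) = 171.71 m.
That is lower than the 175.7 m at BH-02, so the point is downgradient.

downgradient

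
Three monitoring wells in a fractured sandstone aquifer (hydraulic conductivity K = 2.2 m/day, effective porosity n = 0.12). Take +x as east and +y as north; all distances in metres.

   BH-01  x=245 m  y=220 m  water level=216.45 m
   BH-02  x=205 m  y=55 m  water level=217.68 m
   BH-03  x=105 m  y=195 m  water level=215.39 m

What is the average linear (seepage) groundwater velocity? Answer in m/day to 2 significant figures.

0.25 m/day

Differences from BH-01: to BH-02 (Δx, Δy, Δh) = (-40, -165, +1.23); to BH-03 = (-140, -25, -1.06).
Solve a·Δx + b·Δy = Δh: det = (-40)·(-25) − (-140)·(-165) = -22100.
∂h/∂x = [(+1.23)·(-25) − (-1.06)·(-165)] / -22100 = +0.009305
∂h/∂y = [(-40)·(-1.06) − (-140)·(+1.23)] / -22100 = -0.009710
|∇h| = √(0.009305² + -0.009710²) = 0.01345
Seepage velocity v = K·i/n = 2.2 × 0.01345 / 0.12 = 0.2466 m/day.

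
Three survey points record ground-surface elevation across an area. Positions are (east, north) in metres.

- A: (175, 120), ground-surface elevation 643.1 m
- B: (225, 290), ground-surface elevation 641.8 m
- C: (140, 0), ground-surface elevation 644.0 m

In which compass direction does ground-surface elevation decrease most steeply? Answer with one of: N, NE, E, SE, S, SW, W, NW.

Taking A as reference: B−A = (50, 170, -1.3); C−A = (-35, -120, +0.9).
Solve a·Δx + b·Δy = Δz: det = 50·(-120) − (-35)·170 = -50.
∂z/∂x = [(-1.3)·(-120) − (+0.9)·170] / -50 = -0.06000
∂z/∂y = [50·(+0.9) − (-35)·(-1.3)] / -50 = +0.01000
Steepest decrease is along −∇f = (+0.06000 E, -0.01000 N) → east.

E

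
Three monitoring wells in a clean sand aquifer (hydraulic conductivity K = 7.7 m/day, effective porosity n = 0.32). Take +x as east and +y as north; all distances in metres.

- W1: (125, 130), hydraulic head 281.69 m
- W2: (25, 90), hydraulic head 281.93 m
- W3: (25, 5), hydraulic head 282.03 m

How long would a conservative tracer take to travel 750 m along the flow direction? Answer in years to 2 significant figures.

With h = a·x + b·y + c and W1 as origin, the differences give:
  (-100)·a + (-40)·b = +0.24
  (-100)·a + (-125)·b = +0.34
Eliminate b (×(-125) and ×(-40), subtract): 8500·a = -16.400 → a = ∂h/∂x = -0.001929
Back-substitute: b = ∂h/∂y = -0.001176.
|∇h| = √(-0.001929² + -0.001176²) = 0.002259
Seepage velocity v = K·i/n = 7.7 × 0.002259 / 0.32 = 0.05436 m/day.
t = 750 / 0.05436 = 1.38e+04 days = 37.8 years.

38 years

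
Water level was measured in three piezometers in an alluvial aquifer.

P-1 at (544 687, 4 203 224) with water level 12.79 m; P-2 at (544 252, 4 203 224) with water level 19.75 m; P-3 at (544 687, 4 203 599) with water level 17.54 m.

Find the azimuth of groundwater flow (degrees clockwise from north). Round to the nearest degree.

∂h/∂x = (19.75 − 12.79) / (544252 − 544687) = -0.01600
∂h/∂y = (17.54 − 12.79) / (4203599 − 4203224) = +0.01267
Flow direction (−∇h) has components (+0.01600 E, -0.01267 N).
Azimuth = atan2(E, N) = atan2(+0.01600, -0.01267) = 128.4° ≈ 128°.

128°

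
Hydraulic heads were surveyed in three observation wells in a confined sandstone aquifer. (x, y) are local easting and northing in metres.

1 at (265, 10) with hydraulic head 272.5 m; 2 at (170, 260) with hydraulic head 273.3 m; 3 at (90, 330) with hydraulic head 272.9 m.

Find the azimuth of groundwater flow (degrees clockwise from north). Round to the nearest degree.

Taking 1 as reference: 2−1 = (-95, 250, +0.8); 3−1 = (-175, 320, +0.4).
Determinant of the coordinate differences = (-95)·320 − (-175)·250 = 13350.
∂h/∂x = [(+0.8)·320 − (+0.4)·250] / 13350 = +0.01169
∂h/∂y = [(-95)·(+0.4) − (-175)·(+0.8)] / 13350 = +0.007640
Flow direction (−∇h) has components (-0.01169 E, -0.007640 N).
Azimuth = atan2(E, N) = atan2(-0.01169, -0.007640) = 236.8° ≈ 237°.

237°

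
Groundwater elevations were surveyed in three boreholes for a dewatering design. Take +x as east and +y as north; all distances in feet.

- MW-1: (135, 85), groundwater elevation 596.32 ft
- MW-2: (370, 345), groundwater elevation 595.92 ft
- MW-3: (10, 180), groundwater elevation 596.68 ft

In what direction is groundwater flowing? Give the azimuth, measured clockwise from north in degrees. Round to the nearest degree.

Three-point gradient (reference MW-1): Δ to MW-2 = (235, 260, -0.40), Δ to MW-3 = (-125, 95, +0.36).
∂h/∂x = -0.002400, ∂h/∂y = +0.0006311 (det = 54825).
Flow direction (−∇h) has components (+0.002400 E, -0.0006311 N).
Azimuth = atan2(E, N) = atan2(+0.002400, -0.0006311) = 104.7° ≈ 105°.

105°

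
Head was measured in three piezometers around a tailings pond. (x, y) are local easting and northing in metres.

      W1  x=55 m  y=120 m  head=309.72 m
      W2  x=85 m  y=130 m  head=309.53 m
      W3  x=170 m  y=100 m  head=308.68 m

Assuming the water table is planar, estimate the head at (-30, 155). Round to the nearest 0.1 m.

310.6 m

Differences from W1: to W2 (Δx, Δy, Δh) = (30, 10, -0.19); to W3 = (115, -20, -1.04).
Solve a·Δx + b·Δy = Δh: det = 30·(-20) − 115·10 = -1750.
∂h/∂x = [(-0.19)·(-20) − (-1.04)·10] / -1750 = -0.008114
∂h/∂y = [30·(-1.04) − 115·(-0.19)] / -1750 = +0.005343
h(-30, 155) = 309.72 + (-0.008114)·(-85) + (+0.005343)·(35) = 309.72 +0.690 +0.187 = 310.597 m.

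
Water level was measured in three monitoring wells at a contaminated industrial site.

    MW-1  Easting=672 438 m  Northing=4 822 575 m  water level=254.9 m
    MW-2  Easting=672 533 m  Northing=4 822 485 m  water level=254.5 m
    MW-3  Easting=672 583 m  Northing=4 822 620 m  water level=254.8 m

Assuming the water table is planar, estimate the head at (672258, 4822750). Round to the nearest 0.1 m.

Differences from MW-1: to MW-2 (Δx, Δy, Δh) = (95, -90, -0.4); to MW-3 = (145, 45, -0.1).
Solve a·Δx + b·Δy = Δh: det = 95·45 − 145·(-90) = 17325.
∂h/∂x = [(-0.4)·45 − (-0.1)·(-90)] / 17325 = -0.001558
∂h/∂y = [95·(-0.1) − 145·(-0.4)] / 17325 = +0.002799
h(672258, 4822750) = 254.9 + (-0.001558)·(-180) + (+0.002799)·(175) = 254.9 +0.281 +0.490 = 255.670 m.

255.7 m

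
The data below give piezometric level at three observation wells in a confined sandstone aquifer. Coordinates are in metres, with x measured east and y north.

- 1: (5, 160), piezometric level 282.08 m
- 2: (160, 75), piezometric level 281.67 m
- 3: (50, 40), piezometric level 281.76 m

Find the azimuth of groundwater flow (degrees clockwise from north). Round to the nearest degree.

145°

Differences from 1: to 2 (Δx, Δy, Δh) = (155, -85, -0.41); to 3 = (45, -120, -0.32).
Determinant of the coordinate differences = 155·(-120) − 45·(-85) = -14775.
∂h/∂x = [(-0.41)·(-120) − (-0.32)·(-85)] / -14775 = -0.001489
∂h/∂y = [155·(-0.32) − 45·(-0.41)] / -14775 = +0.002108
Flow direction (−∇h) has components (+0.001489 E, -0.002108 N).
Azimuth = atan2(E, N) = atan2(+0.001489, -0.002108) = 144.8° ≈ 145°.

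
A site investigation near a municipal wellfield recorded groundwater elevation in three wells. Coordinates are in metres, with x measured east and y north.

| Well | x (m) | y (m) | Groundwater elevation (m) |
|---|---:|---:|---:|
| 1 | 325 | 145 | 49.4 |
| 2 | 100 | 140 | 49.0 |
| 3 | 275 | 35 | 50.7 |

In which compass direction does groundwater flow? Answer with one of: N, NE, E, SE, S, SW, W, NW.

With h = a·x + b·y + c and 1 as origin, the differences give:
  (-225)·a + (-5)·b = -0.4
  (-50)·a + (-110)·b = +1.3
Eliminate b (×(-110) and ×(-5), subtract): 24500·a = 50.50 → a = ∂h/∂x = +0.002061
Back-substitute: b = ∂h/∂y = -0.01276.
Flow = −∇h = (-0.002061 east, +0.01276 north), which points north.

N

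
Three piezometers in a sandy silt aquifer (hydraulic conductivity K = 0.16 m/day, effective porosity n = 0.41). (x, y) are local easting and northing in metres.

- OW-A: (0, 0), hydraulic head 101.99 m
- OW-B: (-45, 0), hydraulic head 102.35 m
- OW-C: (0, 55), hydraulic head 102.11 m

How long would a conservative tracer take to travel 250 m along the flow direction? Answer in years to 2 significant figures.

∂h/∂x = (102.35 − 101.99) / (-45 − 0) = -0.008000
∂h/∂y = (102.11 − 101.99) / (55 − 0) = +0.002182
|∇h| = √(-0.008000² + 0.002182²) = 0.008292
Seepage velocity v = K·i/n = 0.16 × 0.008292 / 0.41 = 0.003236 m/day.
t = 250 / 0.003236 = 7.726e+04 days = 212 years.

210 years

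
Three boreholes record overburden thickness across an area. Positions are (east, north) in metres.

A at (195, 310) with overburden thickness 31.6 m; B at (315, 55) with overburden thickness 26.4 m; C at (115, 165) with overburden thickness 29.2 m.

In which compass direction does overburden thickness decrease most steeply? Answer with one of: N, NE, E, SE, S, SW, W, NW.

With d = a·x + b·y + c and A as origin, the differences give:
  120·a + (-255)·b = -5.2
  (-80)·a + (-145)·b = -2.4
Eliminate b (×(-145) and ×(-255), subtract): -37800·a = 142.00 → a = ∂d/∂x = -0.003757
Back-substitute: b = ∂d/∂y = +0.01862.
Steepest decrease is along −∇f = (+0.003757 E, -0.01862 N) → south.

S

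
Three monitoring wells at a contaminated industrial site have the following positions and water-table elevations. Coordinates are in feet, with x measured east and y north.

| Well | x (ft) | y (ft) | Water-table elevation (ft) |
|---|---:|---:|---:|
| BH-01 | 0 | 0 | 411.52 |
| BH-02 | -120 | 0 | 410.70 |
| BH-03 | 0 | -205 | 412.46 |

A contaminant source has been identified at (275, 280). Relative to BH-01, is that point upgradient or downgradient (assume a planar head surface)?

∂h/∂x = (410.70 − 411.52) / (-120 − 0) = +0.006833
∂h/∂y = (412.46 − 411.52) / (-205 − 0) = -0.004585
Head at (275, 280) = 411.52 + (+0.006833)·(275) + (-0.004585)·(280) = 412.12 ft.
That is higher than the 411.52 ft at BH-01, so the point is upgradient.

upgradient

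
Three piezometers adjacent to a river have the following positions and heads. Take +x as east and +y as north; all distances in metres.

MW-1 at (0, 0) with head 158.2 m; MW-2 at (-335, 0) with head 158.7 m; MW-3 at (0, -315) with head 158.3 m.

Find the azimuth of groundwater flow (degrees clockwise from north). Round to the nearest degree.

078°

∂h/∂x = (158.7 − 158.2) / (-335 − 0) = -0.001493
∂h/∂y = (158.3 − 158.2) / (-315 − 0) = -0.0003175
Flow direction (−∇h) has components (+0.001493 E, +0.0003175 N).
Azimuth = atan2(E, N) = atan2(+0.001493, +0.0003175) = 78.0° ≈ 078°.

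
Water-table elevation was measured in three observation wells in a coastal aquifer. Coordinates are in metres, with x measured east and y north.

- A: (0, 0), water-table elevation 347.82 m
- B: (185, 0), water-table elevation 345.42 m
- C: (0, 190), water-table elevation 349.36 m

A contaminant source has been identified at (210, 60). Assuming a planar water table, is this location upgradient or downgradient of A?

∂h/∂x = (345.42 − 347.82) / (185 − 0) = -0.01297
∂h/∂y = (349.36 − 347.82) / (190 − 0) = +0.008105
Head at (210, 60) = 347.82 + (-0.01297)·(210) + (+0.008105)·(60) = 345.58 m.
That is lower than the 347.82 m at A, so the point is downgradient.

downgradient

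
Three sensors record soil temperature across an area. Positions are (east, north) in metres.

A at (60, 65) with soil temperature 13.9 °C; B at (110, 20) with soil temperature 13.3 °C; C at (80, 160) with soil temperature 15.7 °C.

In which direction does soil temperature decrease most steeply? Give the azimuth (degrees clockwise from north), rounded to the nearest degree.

Differences from A: to B (Δx, Δy, Δh) = (50, -45, -0.6); to C = (20, 95, +1.8).
Determinant of the coordinate differences = 50·95 − 20·(-45) = 5650.
∂T/∂x = [(-0.6)·95 − (+1.8)·(-45)] / 5650 = +0.004248
∂T/∂y = [50·(+1.8) − 20·(-0.6)] / 5650 = +0.01805
Steepest decrease is along −∇f: components (-0.004248 E, -0.01805 N).
Azimuth = atan2(-0.004248, -0.01805) = 193.2° ≈ 193°.

193°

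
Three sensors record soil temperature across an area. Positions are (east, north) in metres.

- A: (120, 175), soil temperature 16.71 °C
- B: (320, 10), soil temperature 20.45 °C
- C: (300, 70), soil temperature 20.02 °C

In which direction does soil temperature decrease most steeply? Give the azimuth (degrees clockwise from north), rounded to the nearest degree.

Taking A as reference: B−A = (200, -165, +3.74); C−A = (180, -105, +3.31).
Solve a·Δx + b·Δy = ΔT: det = 200·(-105) − 180·(-165) = 8700.
∂T/∂x = [(+3.74)·(-105) − (+3.31)·(-165)] / 8700 = +0.01764
∂T/∂y = [200·(+3.31) − 180·(+3.74)] / 8700 = -0.001287
Steepest decrease is along −∇f: components (-0.01764 E, +0.001287 N).
Azimuth = atan2(-0.01764, +0.001287) = 274.2° ≈ 274°.

274°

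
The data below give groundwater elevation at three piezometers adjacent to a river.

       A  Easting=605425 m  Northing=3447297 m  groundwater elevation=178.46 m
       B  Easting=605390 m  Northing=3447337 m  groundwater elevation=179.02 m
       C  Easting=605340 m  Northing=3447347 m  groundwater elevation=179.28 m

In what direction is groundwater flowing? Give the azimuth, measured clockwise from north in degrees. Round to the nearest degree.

166°

Differences from A: to B (Δx, Δy, Δh) = (-35, 40, +0.56); to C = (-85, 50, +0.82).
Solve a·Δx + b·Δy = Δh: det = (-35)·50 − (-85)·40 = 1650.
∂h/∂x = [(+0.56)·50 − (+0.82)·40] / 1650 = -0.002909
∂h/∂y = [(-35)·(+0.82) − (-85)·(+0.56)] / 1650 = +0.01145
Flow direction (−∇h) has components (+0.002909 E, -0.01145 N).
Azimuth = atan2(E, N) = atan2(+0.002909, -0.01145) = 165.7° ≈ 166°.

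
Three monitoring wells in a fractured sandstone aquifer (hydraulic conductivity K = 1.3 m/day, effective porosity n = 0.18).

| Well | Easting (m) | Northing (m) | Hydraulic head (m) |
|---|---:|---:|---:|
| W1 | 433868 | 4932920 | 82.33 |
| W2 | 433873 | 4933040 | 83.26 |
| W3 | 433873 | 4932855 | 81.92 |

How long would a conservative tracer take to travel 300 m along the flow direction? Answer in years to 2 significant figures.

8.0 years

Taking W1 as reference: W2−W1 = (5, 120, +0.93); W3−W1 = (5, -65, -0.41).
Solve a·Δx + b·Δy = Δh: det = 5·(-65) − 5·120 = -925.
∂h/∂x = [(+0.93)·(-65) − (-0.41)·120] / -925 = +0.01216
∂h/∂y = [5·(-0.41) − 5·(+0.93)] / -925 = +0.007243
|∇h| = √(0.01216² + 0.007243²) = 0.01415
Seepage velocity v = K·i/n = 1.3 × 0.01415 / 0.18 = 0.1022 m/day.
t = 300 / 0.1022 = 2935 days = 8.04 years.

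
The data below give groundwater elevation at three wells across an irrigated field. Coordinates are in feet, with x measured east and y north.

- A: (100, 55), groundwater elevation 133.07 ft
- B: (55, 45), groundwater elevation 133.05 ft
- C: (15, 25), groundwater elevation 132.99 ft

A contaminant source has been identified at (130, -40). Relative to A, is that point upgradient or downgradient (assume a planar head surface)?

downgradient

Taking A as reference: B−A = (-45, -10, -0.02); C−A = (-85, -30, -0.08).
Solve a·Δx + b·Δy = Δh: det = (-45)·(-30) − (-85)·(-10) = 500.
∂h/∂x = [(-0.02)·(-30) − (-0.08)·(-10)] / 500 = -0.0004000
∂h/∂y = [(-45)·(-0.08) − (-85)·(-0.02)] / 500 = +0.003800
Head at (130, -40) = 133.07 + (-0.0004000)·(30) + (+0.003800)·(-95) = 132.70 ft.
That is lower than the 133.07 ft at A, so the point is downgradient.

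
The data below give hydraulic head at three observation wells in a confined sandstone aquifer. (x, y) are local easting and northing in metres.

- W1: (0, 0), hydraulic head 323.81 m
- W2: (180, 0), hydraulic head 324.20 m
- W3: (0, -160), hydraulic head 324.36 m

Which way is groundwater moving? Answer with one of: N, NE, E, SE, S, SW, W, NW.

NW

∂h/∂x = (324.20 − 323.81) / (180 − 0) = +0.002167
∂h/∂y = (324.36 − 323.81) / (-160 − 0) = -0.003438
Flow = −∇h = (-0.002167 east, +0.003438 north), which points northwest.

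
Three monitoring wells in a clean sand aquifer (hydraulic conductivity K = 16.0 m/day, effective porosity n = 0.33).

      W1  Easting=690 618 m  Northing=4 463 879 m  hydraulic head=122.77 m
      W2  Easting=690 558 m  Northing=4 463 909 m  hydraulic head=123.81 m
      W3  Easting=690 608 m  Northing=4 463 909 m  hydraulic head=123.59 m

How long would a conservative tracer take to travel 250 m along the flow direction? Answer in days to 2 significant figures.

200 days

Three-point gradient (reference W1): Δ to W2 = (-60, 30, +1.04), Δ to W3 = (-10, 30, +0.82).
∂h/∂x = -0.004400, ∂h/∂y = +0.02587 (det = -1500).
|∇h| = √(-0.004400² + 0.02587²) = 0.02624
Seepage velocity v = K·i/n = 16.0 × 0.02624 / 0.33 = 1.272 m/day.
t = 250 / 1.272 = 196.5 days.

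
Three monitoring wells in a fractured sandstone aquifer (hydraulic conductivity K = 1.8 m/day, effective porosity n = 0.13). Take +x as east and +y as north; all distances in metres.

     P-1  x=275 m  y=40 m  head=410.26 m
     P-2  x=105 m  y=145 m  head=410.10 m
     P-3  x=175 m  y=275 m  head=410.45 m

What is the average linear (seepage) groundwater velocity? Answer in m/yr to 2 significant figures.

Differences from P-1: to P-2 (Δx, Δy, Δh) = (-170, 105, -0.16); to P-3 = (-100, 235, +0.19).
Determinant of the coordinate differences = (-170)·235 − (-100)·105 = -29450.
∂h/∂x = [(-0.16)·235 − (+0.19)·105] / -29450 = +0.001954
∂h/∂y = [(-170)·(+0.19) − (-100)·(-0.16)] / -29450 = +0.001640
|∇h| = √(0.001954² + 0.001640²) = 0.002551
Seepage velocity v = K·i/n = 1.8 × 0.002551 / 0.13 = 0.03532 m/day = 12.9 m/yr.

13 m/yr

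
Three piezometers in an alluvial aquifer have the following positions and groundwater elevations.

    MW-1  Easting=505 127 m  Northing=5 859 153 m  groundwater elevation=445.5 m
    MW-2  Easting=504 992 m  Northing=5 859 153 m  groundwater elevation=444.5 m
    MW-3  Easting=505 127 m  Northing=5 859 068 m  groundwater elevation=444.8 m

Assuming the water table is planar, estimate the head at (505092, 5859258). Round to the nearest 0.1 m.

∂h/∂x = (444.5 − 445.5) / (504992 − 505127) = +0.007407
∂h/∂y = (444.8 − 445.5) / (5859068 − 5859153) = +0.008235
h(505092, 5859258) = 445.5 + (+0.007407)·(-35) + (+0.008235)·(105) = 445.5 -0.259 +0.865 = 446.105 m.

446.1 m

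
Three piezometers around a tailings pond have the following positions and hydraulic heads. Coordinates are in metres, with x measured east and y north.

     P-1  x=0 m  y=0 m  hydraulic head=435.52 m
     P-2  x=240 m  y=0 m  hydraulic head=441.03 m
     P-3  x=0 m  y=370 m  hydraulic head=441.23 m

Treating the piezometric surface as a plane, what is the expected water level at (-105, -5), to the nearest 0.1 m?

∂h/∂x = (441.03 − 435.52) / (240 − 0) = +0.02296
∂h/∂y = (441.23 − 435.52) / (370 − 0) = +0.01543
h(-105, -5) = 435.52 + (+0.02296)·(-105) + (+0.01543)·(-5) = 435.52 -2.411 -0.077 = 433.032 m.

433.0 m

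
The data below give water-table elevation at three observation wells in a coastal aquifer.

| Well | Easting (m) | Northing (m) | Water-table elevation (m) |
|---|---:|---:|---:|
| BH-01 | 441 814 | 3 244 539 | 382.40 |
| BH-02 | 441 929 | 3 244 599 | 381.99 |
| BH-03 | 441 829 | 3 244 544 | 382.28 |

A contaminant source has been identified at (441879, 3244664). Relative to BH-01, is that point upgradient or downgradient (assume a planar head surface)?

upgradient

With h = a·x + b·y + c and BH-01 as origin, the differences give:
  115·a + 60·b = -0.41
  15·a + 5·b = -0.12
Eliminate b (×5 and ×60, subtract): -325·a = 5.150 → a = ∂h/∂x = -0.01585
Back-substitute: b = ∂h/∂y = +0.02354.
Head at (441879, 3244664) = 382.40 + (-0.01585)·(65) + (+0.02354)·(125) = 384.31 m.
That is higher than the 382.40 m at BH-01, so the point is upgradient.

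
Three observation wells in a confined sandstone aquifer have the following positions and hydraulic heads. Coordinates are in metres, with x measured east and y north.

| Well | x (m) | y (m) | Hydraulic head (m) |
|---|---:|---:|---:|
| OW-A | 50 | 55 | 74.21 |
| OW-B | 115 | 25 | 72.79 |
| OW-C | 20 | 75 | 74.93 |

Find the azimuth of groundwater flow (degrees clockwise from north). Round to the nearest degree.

Differences from OW-A: to OW-B (Δx, Δy, Δh) = (65, -30, -1.42); to OW-C = (-30, 20, +0.72).
Solve a·Δx + b·Δy = Δh: det = 65·20 − (-30)·(-30) = 400.
∂h/∂x = [(-1.42)·20 − (+0.72)·(-30)] / 400 = -0.01700
∂h/∂y = [65·(+0.72) − (-30)·(-1.42)] / 400 = +0.01050
Flow direction (−∇h) has components (+0.01700 E, -0.01050 N).
Azimuth = atan2(E, N) = atan2(+0.01700, -0.01050) = 121.7° ≈ 122°.

122°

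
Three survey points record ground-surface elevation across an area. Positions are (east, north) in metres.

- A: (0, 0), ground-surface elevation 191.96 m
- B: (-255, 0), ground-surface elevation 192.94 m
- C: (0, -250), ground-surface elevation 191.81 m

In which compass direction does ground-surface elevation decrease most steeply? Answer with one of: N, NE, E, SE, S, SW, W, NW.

∂z/∂x = (192.94 − 191.96) / (-255 − 0) = -0.003843
∂z/∂y = (191.81 − 191.96) / (-250 − 0) = +0.0006000
Steepest decrease is along −∇f = (+0.003843 E, -0.0006000 N) → east.

E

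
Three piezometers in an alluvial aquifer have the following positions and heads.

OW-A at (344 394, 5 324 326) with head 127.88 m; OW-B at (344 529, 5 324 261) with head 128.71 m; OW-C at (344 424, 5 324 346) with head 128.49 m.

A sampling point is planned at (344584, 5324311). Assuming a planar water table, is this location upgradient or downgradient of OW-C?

upgradient

Differences from OW-A: to OW-B (Δx, Δy, Δh) = (135, -65, +0.83); to OW-C = (30, 20, +0.61).
Solve a·Δx + b·Δy = Δh: det = 135·20 − 30·(-65) = 4650.
∂h/∂x = [(+0.83)·20 − (+0.61)·(-65)] / 4650 = +0.01210
∂h/∂y = [135·(+0.61) − 30·(+0.83)] / 4650 = +0.01235
Head at (344584, 5324311) = 127.88 + (+0.01210)·(190) + (+0.01235)·(-15) = 129.99 m.
That is higher than the 128.49 m at OW-C, so the point is upgradient.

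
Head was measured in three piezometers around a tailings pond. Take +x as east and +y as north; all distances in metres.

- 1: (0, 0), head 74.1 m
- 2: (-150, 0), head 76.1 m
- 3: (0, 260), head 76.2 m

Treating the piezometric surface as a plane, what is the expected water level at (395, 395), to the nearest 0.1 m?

72.0 m

∂h/∂x = (76.1 − 74.1) / (-150 − 0) = -0.01333
∂h/∂y = (76.2 − 74.1) / (260 − 0) = +0.008077
h(395, 395) = 74.1 + (-0.01333)·(395) + (+0.008077)·(395) = 74.1 -5.267 +3.190 = 72.024 m.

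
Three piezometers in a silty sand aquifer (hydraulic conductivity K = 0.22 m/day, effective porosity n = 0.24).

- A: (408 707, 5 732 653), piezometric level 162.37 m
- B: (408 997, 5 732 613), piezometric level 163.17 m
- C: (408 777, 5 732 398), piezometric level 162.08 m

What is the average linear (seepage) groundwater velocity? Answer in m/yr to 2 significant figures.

With h = a·x + b·y + c and A as origin, the differences give:
  290·a + (-40)·b = +0.80
  70·a + (-255)·b = -0.29
Eliminate b (×(-255) and ×(-40), subtract): -71150·a = -215.600 → a = ∂h/∂x = +0.003030
Back-substitute: b = ∂h/∂y = +0.001969.
|∇h| = √(0.003030² + 0.001969²) = 0.003614
Seepage velocity v = K·i/n = 0.22 × 0.003614 / 0.24 = 0.003313 m/day = 1.21 m/yr.

1.2 m/yr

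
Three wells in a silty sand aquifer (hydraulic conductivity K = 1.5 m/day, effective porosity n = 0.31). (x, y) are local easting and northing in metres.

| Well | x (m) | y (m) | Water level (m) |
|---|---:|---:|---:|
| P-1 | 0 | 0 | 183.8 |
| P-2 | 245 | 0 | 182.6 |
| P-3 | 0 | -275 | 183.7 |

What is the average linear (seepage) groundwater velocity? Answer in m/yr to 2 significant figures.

8.7 m/yr

∂h/∂x = (182.6 − 183.8) / (245 − 0) = -0.004898
∂h/∂y = (183.7 − 183.8) / (-275 − 0) = +0.0003636
|∇h| = √(-0.004898² + 0.0003636²) = 0.004911
Seepage velocity v = K·i/n = 1.5 × 0.004911 / 0.31 = 0.02376 m/day = 8.678 m/yr.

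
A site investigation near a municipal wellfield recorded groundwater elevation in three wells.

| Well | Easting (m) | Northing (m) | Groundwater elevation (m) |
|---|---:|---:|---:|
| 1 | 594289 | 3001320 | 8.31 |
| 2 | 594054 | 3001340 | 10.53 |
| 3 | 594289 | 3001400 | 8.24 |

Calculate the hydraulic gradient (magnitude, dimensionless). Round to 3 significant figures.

Three-point gradient (reference 1): Δ to 2 = (-235, 20, +2.22), Δ to 3 = (0, 80, -0.07).
∂h/∂x = -0.009521, ∂h/∂y = -0.0008750 (det = -18800).
|∇h| = √(-0.009521² + -0.0008750²) = 0.009561

0.00956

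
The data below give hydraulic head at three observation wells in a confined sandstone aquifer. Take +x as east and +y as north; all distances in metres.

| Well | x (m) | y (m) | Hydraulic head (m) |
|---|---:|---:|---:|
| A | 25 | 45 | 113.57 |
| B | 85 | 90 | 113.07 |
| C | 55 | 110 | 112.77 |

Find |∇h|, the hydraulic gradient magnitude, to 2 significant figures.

0.013

With h = a·x + b·y + c and A as origin, the differences give:
  60·a + 45·b = -0.50
  30·a + 65·b = -0.80
Eliminate b (×65 and ×45, subtract): 2550·a = 3.500 → a = ∂h/∂x = +0.001373
Back-substitute: b = ∂h/∂y = -0.01294.
|∇h| = √(0.001373² + -0.01294²) = 0.01301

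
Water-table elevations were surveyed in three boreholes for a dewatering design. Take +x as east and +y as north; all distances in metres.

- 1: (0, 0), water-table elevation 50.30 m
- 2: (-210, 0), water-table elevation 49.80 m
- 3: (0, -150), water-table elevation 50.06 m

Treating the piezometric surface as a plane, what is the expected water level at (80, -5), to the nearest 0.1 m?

∂h/∂x = (49.80 − 50.30) / (-210 − 0) = +0.002381
∂h/∂y = (50.06 − 50.30) / (-150 − 0) = +0.001600
h(80, -5) = 50.30 + (+0.002381)·(80) + (+0.001600)·(-5) = 50.30 +0.190 -0.008 = 50.482 m.

50.5 m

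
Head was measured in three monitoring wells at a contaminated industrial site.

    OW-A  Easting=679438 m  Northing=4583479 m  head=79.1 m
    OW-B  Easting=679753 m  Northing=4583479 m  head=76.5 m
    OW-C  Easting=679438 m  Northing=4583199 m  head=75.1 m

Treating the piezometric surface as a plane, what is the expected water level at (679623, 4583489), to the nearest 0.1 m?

∂h/∂x = (76.5 − 79.1) / (679753 − 679438) = -0.008254
∂h/∂y = (75.1 − 79.1) / (4583199 − 4583479) = +0.01429
h(679623, 4583489) = 79.1 + (-0.008254)·(185) + (+0.01429)·(10) = 79.1 -1.527 +0.143 = 77.716 m.

77.7 m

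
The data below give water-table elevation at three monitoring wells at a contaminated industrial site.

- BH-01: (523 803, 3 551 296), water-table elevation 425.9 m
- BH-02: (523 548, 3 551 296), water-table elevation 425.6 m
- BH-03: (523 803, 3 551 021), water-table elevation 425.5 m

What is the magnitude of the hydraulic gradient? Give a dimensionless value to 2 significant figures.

∂h/∂x = (425.6 − 425.9) / (523548 − 523803) = +0.001176
∂h/∂y = (425.5 − 425.9) / (3551021 − 3551296) = +0.001455
|∇h| = √(0.001176² + 0.001455²) = 0.001871

0.0019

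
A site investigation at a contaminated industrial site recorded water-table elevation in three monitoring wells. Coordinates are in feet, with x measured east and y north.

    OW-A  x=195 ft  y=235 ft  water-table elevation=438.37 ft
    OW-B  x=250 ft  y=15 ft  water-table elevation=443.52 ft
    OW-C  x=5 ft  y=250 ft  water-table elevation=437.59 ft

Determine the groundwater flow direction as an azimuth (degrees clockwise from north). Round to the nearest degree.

354°

Differences from OW-A: to OW-B (Δx, Δy, Δh) = (55, -220, +5.15); to OW-C = (-190, 15, -0.78).
Determinant of the coordinate differences = 55·15 − (-190)·(-220) = -40975.
∂h/∂x = [(+5.15)·15 − (-0.78)·(-220)] / -40975 = +0.002303
∂h/∂y = [55·(-0.78) − (-190)·(+5.15)] / -40975 = -0.02283
Flow direction (−∇h) has components (-0.002303 E, +0.02283 N).
Azimuth = atan2(E, N) = atan2(-0.002303, +0.02283) = 354.2° ≈ 354°.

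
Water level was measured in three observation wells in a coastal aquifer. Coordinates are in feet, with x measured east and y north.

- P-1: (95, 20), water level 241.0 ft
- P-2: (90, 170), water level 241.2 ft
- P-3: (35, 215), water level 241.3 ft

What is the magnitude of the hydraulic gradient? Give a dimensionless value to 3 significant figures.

0.00151

Differences from P-1: to P-2 (Δx, Δy, Δh) = (-5, 150, +0.2); to P-3 = (-60, 195, +0.3).
Solve a·Δx + b·Δy = Δh: det = (-5)·195 − (-60)·150 = 8025.
∂h/∂x = [(+0.2)·195 − (+0.3)·150] / 8025 = -0.0007477
∂h/∂y = [(-5)·(+0.3) − (-60)·(+0.2)] / 8025 = +0.001308
|∇h| = √(-0.0007477² + 0.001308²) = 0.001507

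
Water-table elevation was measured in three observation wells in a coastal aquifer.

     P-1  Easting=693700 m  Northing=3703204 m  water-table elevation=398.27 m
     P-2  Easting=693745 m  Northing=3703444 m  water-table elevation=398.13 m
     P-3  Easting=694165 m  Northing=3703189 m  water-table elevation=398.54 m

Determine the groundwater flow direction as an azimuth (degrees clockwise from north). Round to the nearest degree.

321°

Three-point gradient (reference P-1): Δ to P-2 = (45, 240, -0.14), Δ to P-3 = (465, -15, +0.27).
∂h/∂x = +0.0005585, ∂h/∂y = -0.0006880 (det = -112275).
Flow direction (−∇h) has components (-0.0005585 E, +0.0006880 N).
Azimuth = atan2(E, N) = atan2(-0.0005585, +0.0006880) = 320.9° ≈ 321°.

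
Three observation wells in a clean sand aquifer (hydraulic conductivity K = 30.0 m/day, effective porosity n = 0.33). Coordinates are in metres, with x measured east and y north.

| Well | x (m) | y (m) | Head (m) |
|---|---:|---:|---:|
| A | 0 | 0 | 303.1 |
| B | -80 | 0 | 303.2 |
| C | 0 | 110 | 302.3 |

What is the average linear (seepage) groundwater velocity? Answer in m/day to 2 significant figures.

∂h/∂x = (303.2 − 303.1) / (-80 − 0) = -0.001250
∂h/∂y = (302.3 − 303.1) / (110 − 0) = -0.007273
|∇h| = √(-0.001250² + -0.007273²) = 0.00738
Seepage velocity v = K·i/n = 30.0 × 0.00738 / 0.33 = 0.6709 m/day.

0.67 m/day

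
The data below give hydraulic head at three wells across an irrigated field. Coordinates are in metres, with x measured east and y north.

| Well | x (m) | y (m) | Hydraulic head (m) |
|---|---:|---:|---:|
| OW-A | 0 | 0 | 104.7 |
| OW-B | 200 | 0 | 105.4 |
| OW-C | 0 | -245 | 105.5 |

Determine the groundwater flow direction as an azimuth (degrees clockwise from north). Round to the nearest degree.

∂h/∂x = (105.4 − 104.7) / (200 − 0) = +0.003500
∂h/∂y = (105.5 − 104.7) / (-245 − 0) = -0.003265
Flow direction (−∇h) has components (-0.003500 E, +0.003265 N).
Azimuth = atan2(E, N) = atan2(-0.003500, +0.003265) = 313.0° ≈ 313°.

313°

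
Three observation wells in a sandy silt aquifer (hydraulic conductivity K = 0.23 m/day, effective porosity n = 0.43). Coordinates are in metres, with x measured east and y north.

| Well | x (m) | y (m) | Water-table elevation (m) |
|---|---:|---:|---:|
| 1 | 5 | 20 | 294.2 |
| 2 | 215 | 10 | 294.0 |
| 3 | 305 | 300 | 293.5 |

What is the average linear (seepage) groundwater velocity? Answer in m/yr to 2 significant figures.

With h = a·x + b·y + c and 1 as origin, the differences give:
  210·a + (-10)·b = -0.2
  300·a + 280·b = -0.7
Eliminate b (×280 and ×(-10), subtract): 61800·a = -63.00 → a = ∂h/∂x = -0.001019
Back-substitute: b = ∂h/∂y = -0.001408.
|∇h| = √(-0.001019² + -0.001408²) = 0.001738
Seepage velocity v = K·i/n = 0.23 × 0.001738 / 0.43 = 0.0009296 m/day = 0.3395 m/yr.

0.34 m/yr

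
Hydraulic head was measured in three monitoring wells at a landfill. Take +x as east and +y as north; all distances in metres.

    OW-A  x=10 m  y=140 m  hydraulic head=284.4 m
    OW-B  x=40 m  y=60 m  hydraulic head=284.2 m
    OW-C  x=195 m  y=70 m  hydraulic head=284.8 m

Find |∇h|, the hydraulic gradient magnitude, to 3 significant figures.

Differences from OW-A: to OW-B (Δx, Δy, Δh) = (30, -80, -0.2); to OW-C = (185, -70, +0.4).
Solve a·Δx + b·Δy = Δh: det = 30·(-70) − 185·(-80) = 12700.
∂h/∂x = [(-0.2)·(-70) − (+0.4)·(-80)] / 12700 = +0.003622
∂h/∂y = [30·(+0.4) − 185·(-0.2)] / 12700 = +0.003858
|∇h| = √(0.003622² + 0.003858²) = 0.005292

0.00529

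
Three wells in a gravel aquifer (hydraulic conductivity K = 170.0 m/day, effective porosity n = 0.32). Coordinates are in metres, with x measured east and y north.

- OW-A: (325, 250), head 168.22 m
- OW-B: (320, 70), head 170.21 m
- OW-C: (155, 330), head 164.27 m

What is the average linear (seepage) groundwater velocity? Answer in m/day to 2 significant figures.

Differences from OW-A: to OW-B (Δx, Δy, Δh) = (-5, -180, +1.99); to OW-C = (-170, 80, -3.95).
Determinant of the coordinate differences = (-5)·80 − (-170)·(-180) = -31000.
∂h/∂x = [(+1.99)·80 − (-3.95)·(-180)] / -31000 = +0.01780
∂h/∂y = [(-5)·(-3.95) − (-170)·(+1.99)] / -31000 = -0.01155
|∇h| = √(0.01780² + -0.01155²) = 0.02122
Seepage velocity v = K·i/n = 170.0 × 0.02122 / 0.32 = 11.27 m/day.

11 m/day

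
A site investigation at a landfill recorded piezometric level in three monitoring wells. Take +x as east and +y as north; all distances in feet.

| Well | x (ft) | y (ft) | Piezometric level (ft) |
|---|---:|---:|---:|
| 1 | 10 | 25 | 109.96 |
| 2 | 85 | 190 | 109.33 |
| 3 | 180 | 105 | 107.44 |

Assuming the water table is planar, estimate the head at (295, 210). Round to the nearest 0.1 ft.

105.9 ft

With h = a·x + b·y + c and 1 as origin, the differences give:
  75·a + 165·b = -0.63
  170·a + 80·b = -2.52
Eliminate b (×80 and ×165, subtract): -22050·a = 365.400 → a = ∂h/∂x = -0.01657
Back-substitute: b = ∂h/∂y = +0.003714.
h(295, 210) = 109.96 + (-0.01657)·(285) + (+0.003714)·(185) = 109.96 -4.723 +0.687 = 105.924 ft.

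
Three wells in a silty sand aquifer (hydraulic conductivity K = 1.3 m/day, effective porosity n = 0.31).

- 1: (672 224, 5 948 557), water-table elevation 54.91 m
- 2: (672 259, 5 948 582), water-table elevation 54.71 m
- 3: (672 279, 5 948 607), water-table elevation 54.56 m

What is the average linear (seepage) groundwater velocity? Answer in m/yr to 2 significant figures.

7.2 m/yr

Three-point gradient (reference 1): Δ to 2 = (35, 25, -0.20), Δ to 3 = (55, 50, -0.35).
∂h/∂x = -0.003333, ∂h/∂y = -0.003333 (det = 375).
|∇h| = √(-0.003333² + -0.003333²) = 0.004714
Seepage velocity v = K·i/n = 1.3 × 0.004714 / 0.31 = 0.01977 m/day = 7.221 m/yr.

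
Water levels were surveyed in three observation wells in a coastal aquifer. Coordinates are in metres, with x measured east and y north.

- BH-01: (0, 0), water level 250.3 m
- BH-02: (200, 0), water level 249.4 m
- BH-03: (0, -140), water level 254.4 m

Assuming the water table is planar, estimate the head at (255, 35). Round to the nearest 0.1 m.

248.1 m

∂h/∂x = (249.4 − 250.3) / (200 − 0) = -0.004500
∂h/∂y = (254.4 − 250.3) / (-140 − 0) = -0.02929
h(255, 35) = 250.3 + (-0.004500)·(255) + (-0.02929)·(35) = 250.3 -1.148 -1.025 = 248.127 m.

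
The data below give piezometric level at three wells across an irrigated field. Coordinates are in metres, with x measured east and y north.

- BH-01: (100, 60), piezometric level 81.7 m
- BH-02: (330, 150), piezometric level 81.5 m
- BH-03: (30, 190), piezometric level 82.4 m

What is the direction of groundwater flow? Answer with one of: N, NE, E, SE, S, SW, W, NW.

With h = a·x + b·y + c and BH-01 as origin, the differences give:
  230·a + 90·b = -0.2
  (-70)·a + 130·b = +0.7
Eliminate b (×130 and ×90, subtract): 36200·a = -89.00 → a = ∂h/∂x = -0.002459
Back-substitute: b = ∂h/∂y = +0.004061.
Flow = −∇h = (+0.002459 east, -0.004061 north), which points southeast.

SE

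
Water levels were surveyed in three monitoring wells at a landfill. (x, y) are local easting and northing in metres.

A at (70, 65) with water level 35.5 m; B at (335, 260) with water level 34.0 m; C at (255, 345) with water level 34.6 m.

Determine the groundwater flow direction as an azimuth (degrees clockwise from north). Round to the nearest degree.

099°

Taking A as reference: B−A = (265, 195, -1.5); C−A = (185, 280, -0.9).
Solve a·Δx + b·Δy = Δh: det = 265·280 − 185·195 = 38125.
∂h/∂x = [(-1.5)·280 − (-0.9)·195] / 38125 = -0.006413
∂h/∂y = [265·(-0.9) − 185·(-1.5)] / 38125 = +0.001023
Flow direction (−∇h) has components (+0.006413 E, -0.001023 N).
Azimuth = atan2(E, N) = atan2(+0.006413, -0.001023) = 99.1° ≈ 099°.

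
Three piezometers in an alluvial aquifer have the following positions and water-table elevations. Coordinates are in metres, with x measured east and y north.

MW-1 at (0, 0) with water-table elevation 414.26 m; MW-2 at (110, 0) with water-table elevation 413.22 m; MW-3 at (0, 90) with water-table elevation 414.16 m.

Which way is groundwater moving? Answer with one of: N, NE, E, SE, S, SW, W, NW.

E

∂h/∂x = (413.22 − 414.26) / (110 − 0) = -0.009455
∂h/∂y = (414.16 − 414.26) / (90 − 0) = -0.001111
Flow = −∇h = (+0.009455 east, +0.001111 north), which points east.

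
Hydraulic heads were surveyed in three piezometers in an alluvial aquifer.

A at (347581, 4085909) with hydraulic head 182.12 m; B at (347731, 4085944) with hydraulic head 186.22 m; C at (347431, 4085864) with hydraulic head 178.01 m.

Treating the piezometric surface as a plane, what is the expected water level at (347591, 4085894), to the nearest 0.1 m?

182.4 m

Taking A as reference: B−A = (150, 35, +4.10); C−A = (-150, -45, -4.11).
Solve a·Δx + b·Δy = Δh: det = 150·(-45) − (-150)·35 = -1500.
∂h/∂x = [(+4.10)·(-45) − (-4.11)·35] / -1500 = +0.02710
∂h/∂y = [150·(-4.11) − (-150)·(+4.10)] / -1500 = +0.001000
h(347591, 4085894) = 182.12 + (+0.02710)·(10) + (+0.001000)·(-15) = 182.12 +0.271 -0.015 = 182.376 m.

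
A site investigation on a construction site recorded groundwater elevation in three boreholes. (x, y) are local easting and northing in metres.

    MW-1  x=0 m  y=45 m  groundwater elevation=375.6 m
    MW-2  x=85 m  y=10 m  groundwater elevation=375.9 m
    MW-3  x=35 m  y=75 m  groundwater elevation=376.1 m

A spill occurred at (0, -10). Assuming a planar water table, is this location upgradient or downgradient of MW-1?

Differences from MW-1: to MW-2 (Δx, Δy, Δh) = (85, -35, +0.3); to MW-3 = (35, 30, +0.5).
Determinant of the coordinate differences = 85·30 − 35·(-35) = 3775.
∂h/∂x = [(+0.3)·30 − (+0.5)·(-35)] / 3775 = +0.007020
∂h/∂y = [85·(+0.5) − 35·(+0.3)] / 3775 = +0.008477
Head at (0, -10) = 375.6 + (+0.007020)·(0) + (+0.008477)·(-55) = 375.13 m.
That is lower than the 375.6 m at MW-1, so the point is downgradient.

downgradient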